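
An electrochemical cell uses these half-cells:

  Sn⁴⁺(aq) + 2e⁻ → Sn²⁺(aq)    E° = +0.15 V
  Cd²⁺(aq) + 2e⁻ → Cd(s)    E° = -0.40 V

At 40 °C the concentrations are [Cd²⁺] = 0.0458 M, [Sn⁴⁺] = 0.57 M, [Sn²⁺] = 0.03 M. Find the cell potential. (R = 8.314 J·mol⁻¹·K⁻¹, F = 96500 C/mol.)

The Sn⁴⁺/Sn²⁺ couple has the higher reduction potential and acts as the cathode, so E°_cell = +0.15 − (-0.40) = 0.55 V.
Balancing electrons gives n = 2; the reaction quotient is Q = [Cd²⁺]·[Sn²⁺]/[Sn⁴⁺] = 0.00241.
E = E° − (RT/nF) ln Q = 0.55 − (8.314×313)/(2×96500) × (-6.028) = 0.550 + 0.081 = 0.631 V.

0.631 V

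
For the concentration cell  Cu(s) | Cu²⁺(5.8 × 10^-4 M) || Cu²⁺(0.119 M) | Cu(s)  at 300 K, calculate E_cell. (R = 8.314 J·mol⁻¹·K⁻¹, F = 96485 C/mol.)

0.069 V

Both half-cells are Cu²⁺/Cu, so E°_cell = 0. The concentrated side is the cathode; the cell reaction moves Cu²⁺ from high to low concentration with n = 2.
Q = [Cu²⁺]_dilute/[Cu²⁺]_conc = 5.8 × 10^-4/0.119 = 0.00487.
E = 0 − (RT/nF) ln Q = −((8.314×300)/(2×96485))(-5.324) = 0.0688 V.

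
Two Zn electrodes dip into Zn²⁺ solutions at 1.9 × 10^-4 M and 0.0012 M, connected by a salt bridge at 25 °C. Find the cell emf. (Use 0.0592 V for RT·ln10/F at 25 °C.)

0.024 V

Both half-cells are Zn²⁺/Zn, so E°_cell = 0. The concentrated side is the cathode; the cell reaction moves Zn²⁺ from high to low concentration with n = 2.
Q = [Zn²⁺]_dilute/[Zn²⁺]_conc = 1.9 × 10^-4/0.0012 = 0.158.
E = 0 − (0.0592/2) log Q = −(0.0592/2)(-0.800) = 0.0237 V.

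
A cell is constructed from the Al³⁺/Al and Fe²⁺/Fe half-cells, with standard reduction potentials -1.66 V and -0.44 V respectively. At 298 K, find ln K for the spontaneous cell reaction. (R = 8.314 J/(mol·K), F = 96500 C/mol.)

ln K = 285.1

E°_cell = -0.44 − (-1.66) = 1.22 V, with n = 6 electrons transferred.
At equilibrium E = 0, so the Nernst equation gives ln K = nFE°/RT = (6)(96500)(1.22)/((8.314)(298)) = 285.11.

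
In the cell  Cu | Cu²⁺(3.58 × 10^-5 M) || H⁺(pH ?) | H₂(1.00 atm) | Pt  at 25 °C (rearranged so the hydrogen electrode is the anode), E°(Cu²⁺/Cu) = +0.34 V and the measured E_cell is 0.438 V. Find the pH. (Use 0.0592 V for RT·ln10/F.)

E°_cell = 0.34 V and n = 2.
log Q = n(E° − E)/0.0592 = 2×(0.34 − 0.438)/0.0592 = -3.311.
With Q = [H⁺]^2 / ([Cu²⁺]·P(H₂)), solving for [H⁺] gives log[H⁺] = -3.878, so pH = 3.88.

pH = 3.88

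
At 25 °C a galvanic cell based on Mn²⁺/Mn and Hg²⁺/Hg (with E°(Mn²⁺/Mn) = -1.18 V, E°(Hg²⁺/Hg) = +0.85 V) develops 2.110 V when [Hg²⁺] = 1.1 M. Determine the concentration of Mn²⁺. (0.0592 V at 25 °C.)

From the Nernst equation, log Q = n(E° − E)/0.0592 = 2(2.03 − 2.110)/0.0592 = -2.703, so Q = 0.00198.
With Q = [Mn²⁺]/[Hg²⁺] and the known concentrations, [Mn²⁺] in the numerator gives [Mn²⁺] = 0.0022 M.

0.0022 M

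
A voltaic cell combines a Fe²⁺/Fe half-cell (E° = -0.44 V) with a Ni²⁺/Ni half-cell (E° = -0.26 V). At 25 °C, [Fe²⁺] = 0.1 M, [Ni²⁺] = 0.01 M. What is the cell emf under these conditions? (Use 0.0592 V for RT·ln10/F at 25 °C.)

0.150 V

The Ni²⁺/Ni couple has the higher reduction potential and acts as the cathode, so E°_cell = -0.26 − (-0.44) = 0.18 V.
Balancing electrons gives n = 2; the reaction quotient is Q = [Fe²⁺]/[Ni²⁺] = 10.0.
At 25 °C, E = E° − (0.0592/n) log Q = 0.18 − (0.0592/2)(1.000) = 0.180 − 0.030 = 0.150 V.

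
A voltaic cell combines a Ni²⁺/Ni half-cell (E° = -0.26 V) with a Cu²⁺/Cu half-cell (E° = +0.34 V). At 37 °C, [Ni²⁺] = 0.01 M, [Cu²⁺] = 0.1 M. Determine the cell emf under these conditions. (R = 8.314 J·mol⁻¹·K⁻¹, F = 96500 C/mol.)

0.631 V

The Cu²⁺/Cu couple has the higher reduction potential and acts as the cathode, so E°_cell = +0.34 − (-0.26) = 0.60 V.
Balancing electrons gives n = 2; the reaction quotient is Q = [Ni²⁺]/[Cu²⁺] = 0.100.
E = E° − (RT/nF) ln Q = 0.60 − (8.314×310)/(2×96500) × (-2.303) = 0.600 + 0.031 = 0.631 V.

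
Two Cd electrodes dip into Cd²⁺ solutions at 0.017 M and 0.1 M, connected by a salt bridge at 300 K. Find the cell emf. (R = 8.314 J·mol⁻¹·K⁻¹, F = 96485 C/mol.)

Both half-cells are Cd²⁺/Cd, so E°_cell = 0. The concentrated side is the cathode; the cell reaction moves Cd²⁺ from high to low concentration with n = 2.
Q = [Cd²⁺]_dilute/[Cd²⁺]_conc = 0.017/0.1 = 0.170.
E = 0 − (RT/nF) ln Q = −((8.314×300)/(2×96485))(-1.772) = 0.0229 V.

0.023 V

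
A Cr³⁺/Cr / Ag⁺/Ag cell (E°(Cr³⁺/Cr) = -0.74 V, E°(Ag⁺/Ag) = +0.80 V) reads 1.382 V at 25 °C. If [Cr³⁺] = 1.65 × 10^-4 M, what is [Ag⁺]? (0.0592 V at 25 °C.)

1.2 × 10^-4 M

From the Nernst equation, log Q = n(E° − E)/0.0592 = 3(1.54 − 1.382)/0.0592 = 8.007, so Q = 1.02 × 10^8.
With Q = [Cr³⁺]/[Ag⁺]^3 and the known concentrations, [Ag⁺]^3 in the denominator gives [Ag⁺] = 1.2 × 10^-4 M.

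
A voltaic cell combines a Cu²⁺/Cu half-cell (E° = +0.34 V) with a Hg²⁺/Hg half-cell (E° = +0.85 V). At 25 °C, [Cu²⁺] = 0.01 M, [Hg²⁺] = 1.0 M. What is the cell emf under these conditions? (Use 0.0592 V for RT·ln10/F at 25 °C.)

0.569 V

The Hg²⁺/Hg couple has the higher reduction potential and acts as the cathode, so E°_cell = +0.85 − (+0.34) = 0.51 V.
Balancing electrons gives n = 2; the reaction quotient is Q = [Cu²⁺]/[Hg²⁺] = 0.0100.
At 25 °C, E = E° − (0.0592/n) log Q = 0.51 − (0.0592/2)(-2.000) = 0.510 + 0.059 = 0.569 V.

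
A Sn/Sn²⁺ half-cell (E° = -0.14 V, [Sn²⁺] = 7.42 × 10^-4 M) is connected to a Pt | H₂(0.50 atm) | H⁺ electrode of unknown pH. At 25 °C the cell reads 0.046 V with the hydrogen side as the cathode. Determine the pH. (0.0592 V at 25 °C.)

E°_cell = 0.14 V and n = 2.
log Q = n(E° − E)/0.0592 = 2×(0.14 − 0.046)/0.0592 = 3.176.
With Q = [Sn²⁺]·P(H₂) / [H⁺]^2, solving for [H⁺] gives log[H⁺] = -3.303, so pH = 3.30.

pH = 3.30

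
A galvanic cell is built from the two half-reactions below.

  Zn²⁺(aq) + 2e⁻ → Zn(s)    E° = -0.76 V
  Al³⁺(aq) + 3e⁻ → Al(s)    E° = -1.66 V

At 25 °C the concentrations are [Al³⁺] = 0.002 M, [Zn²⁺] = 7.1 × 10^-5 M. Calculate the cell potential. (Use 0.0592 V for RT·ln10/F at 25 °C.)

The Zn²⁺/Zn couple has the higher reduction potential and acts as the cathode, so E°_cell = -0.76 − (-1.66) = 0.90 V.
Balancing electrons gives n = 6; the reaction quotient is Q = [Al³⁺]^2/[Zn²⁺]^3 = 1.12 × 10^7.
At 25 °C, E = E° − (0.0592/n) log Q = 0.90 − (0.0592/6)(7.048) = 0.900 − 0.070 = 0.830 V.

0.830 V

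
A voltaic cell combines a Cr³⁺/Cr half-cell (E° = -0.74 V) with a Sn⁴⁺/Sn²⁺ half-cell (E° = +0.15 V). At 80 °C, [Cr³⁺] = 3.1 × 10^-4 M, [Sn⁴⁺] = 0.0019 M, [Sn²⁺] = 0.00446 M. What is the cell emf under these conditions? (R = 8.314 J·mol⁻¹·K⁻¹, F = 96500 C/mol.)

0.959 V

The Sn⁴⁺/Sn²⁺ couple has the higher reduction potential and acts as the cathode, so E°_cell = +0.15 − (-0.74) = 0.89 V.
Balancing electrons gives n = 6; the reaction quotient is Q = [Cr³⁺]^2·[Sn²⁺]^3/[Sn⁴⁺]^3 = 1.24 × 10^-6.
E = E° − (RT/nF) ln Q = 0.89 − (8.314×353)/(6×96500) × (-13.598) = 0.890 + 0.069 = 0.959 V.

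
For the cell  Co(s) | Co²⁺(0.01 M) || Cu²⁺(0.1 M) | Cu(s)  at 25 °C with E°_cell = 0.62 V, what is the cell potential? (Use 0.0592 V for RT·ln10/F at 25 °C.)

Balancing electrons gives n = 2; the reaction quotient is Q = [Co²⁺]/[Cu²⁺] = 0.100.
At 25 °C, E = E° − (0.0592/n) log Q = 0.62 − (0.0592/2)(-1.000) = 0.620 + 0.030 = 0.650 V.

0.650 V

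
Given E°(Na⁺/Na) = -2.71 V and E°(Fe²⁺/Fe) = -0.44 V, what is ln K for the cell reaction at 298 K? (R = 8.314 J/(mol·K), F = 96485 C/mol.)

E°_cell = -0.44 − (-2.71) = 2.27 V, with n = 2 electrons transferred.
At equilibrium E = 0, so the Nernst equation gives ln K = nFE°/RT = (2)(96485)(2.27)/((8.314)(298)) = 176.80.

ln K = 176.8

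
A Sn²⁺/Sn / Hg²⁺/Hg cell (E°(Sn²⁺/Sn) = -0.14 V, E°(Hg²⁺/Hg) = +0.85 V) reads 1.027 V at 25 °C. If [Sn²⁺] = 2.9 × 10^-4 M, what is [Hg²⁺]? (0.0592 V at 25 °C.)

0.0052 M

From the Nernst equation, log Q = n(E° − E)/0.0592 = 2(0.99 − 1.027)/0.0592 = -1.250, so Q = 0.0562.
With Q = [Sn²⁺]/[Hg²⁺] and the known concentrations, [Hg²⁺] in the denominator gives [Hg²⁺] = 0.0052 M.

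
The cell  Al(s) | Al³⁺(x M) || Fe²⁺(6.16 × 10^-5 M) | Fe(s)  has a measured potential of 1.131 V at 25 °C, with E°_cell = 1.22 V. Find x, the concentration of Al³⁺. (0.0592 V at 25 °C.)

0.016 M

From the Nernst equation, log Q = n(E° − E)/0.0592 = 6(1.22 − 1.131)/0.0592 = 9.020, so Q = 1.05 × 10^9.
With Q = [Al³⁺]^2/[Fe²⁺]^3 and the known concentrations, [Al³⁺]^2 in the numerator gives [Al³⁺] = 0.016 M.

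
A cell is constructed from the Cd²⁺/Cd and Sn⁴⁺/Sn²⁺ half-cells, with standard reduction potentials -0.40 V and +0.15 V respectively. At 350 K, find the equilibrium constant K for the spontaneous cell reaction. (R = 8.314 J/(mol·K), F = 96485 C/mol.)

E°_cell = +0.15 − (-0.40) = 0.55 V, with n = 2 electrons transferred.
At equilibrium E = 0, so the Nernst equation gives ln K = nFE°/RT = (2)(96485)(0.55)/((8.314)(350)) = 36.47.
K = e^36.47 = 6.9 × 10^15.

6.9 × 10^15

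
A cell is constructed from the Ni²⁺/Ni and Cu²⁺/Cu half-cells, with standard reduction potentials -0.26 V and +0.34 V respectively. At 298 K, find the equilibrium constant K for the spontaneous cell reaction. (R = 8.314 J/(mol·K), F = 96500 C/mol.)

2 × 10^20

E°_cell = +0.34 − (-0.26) = 0.60 V, with n = 2 electrons transferred.
At equilibrium E = 0, so the Nernst equation gives ln K = nFE°/RT = (2)(96500)(0.60)/((8.314)(298)) = 46.74.
K = e^46.74 = 2 × 10^20.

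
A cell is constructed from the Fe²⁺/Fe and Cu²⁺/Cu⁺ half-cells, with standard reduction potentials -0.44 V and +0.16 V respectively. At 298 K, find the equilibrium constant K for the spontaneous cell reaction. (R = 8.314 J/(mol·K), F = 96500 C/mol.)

E°_cell = +0.16 − (-0.44) = 0.60 V, with n = 2 electrons transferred.
At equilibrium E = 0, so the Nernst equation gives ln K = nFE°/RT = (2)(96500)(0.60)/((8.314)(298)) = 46.74.
K = e^46.74 = 2 × 10^20.

2 × 10^20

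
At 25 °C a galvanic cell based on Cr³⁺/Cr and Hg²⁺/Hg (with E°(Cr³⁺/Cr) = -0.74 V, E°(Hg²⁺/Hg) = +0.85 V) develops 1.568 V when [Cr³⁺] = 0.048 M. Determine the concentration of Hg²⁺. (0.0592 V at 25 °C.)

0.024 M

From the Nernst equation, log Q = n(E° − E)/0.0592 = 6(1.59 − 1.568)/0.0592 = 2.230, so Q = 170.
With Q = [Cr³⁺]^2/[Hg²⁺]^3 and the known concentrations, [Hg²⁺]^3 in the denominator gives [Hg²⁺] = 0.024 M.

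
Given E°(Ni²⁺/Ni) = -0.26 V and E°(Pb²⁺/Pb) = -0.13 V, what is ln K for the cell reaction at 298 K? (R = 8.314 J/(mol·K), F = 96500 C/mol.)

E°_cell = -0.13 − (-0.26) = 0.13 V, with n = 2 electrons transferred.
At equilibrium E = 0, so the Nernst equation gives ln K = nFE°/RT = (2)(96500)(0.13)/((8.314)(298)) = 10.13.

ln K = 10.1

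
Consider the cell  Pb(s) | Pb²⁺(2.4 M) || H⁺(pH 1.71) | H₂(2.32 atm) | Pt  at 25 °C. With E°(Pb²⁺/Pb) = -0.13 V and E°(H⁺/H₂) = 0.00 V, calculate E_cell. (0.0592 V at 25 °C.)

The hydrogen couple is the cathode, so E°_cell = 0.13 V; n = 2.
[H⁺] = 10^(−1.71) = 0.019 M, and Q = [Pb²⁺]·P(H₂) / [H⁺]^2 = 1.46 × 10^4.
E = E° − (0.0592/2) log Q = 0.13 − (0.0592/2)(4.166) = 0.007 V.

0.007 V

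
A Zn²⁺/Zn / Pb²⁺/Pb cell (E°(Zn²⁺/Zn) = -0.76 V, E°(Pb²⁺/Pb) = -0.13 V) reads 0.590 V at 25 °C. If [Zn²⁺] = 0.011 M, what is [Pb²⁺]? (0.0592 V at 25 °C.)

From the Nernst equation, log Q = n(E° − E)/0.0592 = 2(0.63 − 0.590)/0.0592 = 1.351, so Q = 22.5.
With Q = [Zn²⁺]/[Pb²⁺] and the known concentrations, [Pb²⁺] in the denominator gives [Pb²⁺] = 4.9 × 10^-4 M.

4.9 × 10^-4 M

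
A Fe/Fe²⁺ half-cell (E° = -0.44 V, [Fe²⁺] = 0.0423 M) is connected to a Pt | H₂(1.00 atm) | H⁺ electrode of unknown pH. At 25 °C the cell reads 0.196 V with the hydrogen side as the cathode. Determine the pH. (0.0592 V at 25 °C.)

E°_cell = 0.44 V and n = 2.
log Q = n(E° − E)/0.0592 = 2×(0.44 − 0.196)/0.0592 = 8.243.
With Q = [Fe²⁺]·P(H₂) / [H⁺]^2, solving for [H⁺] gives log[H⁺] = -4.808, so pH = 4.81.

pH = 4.81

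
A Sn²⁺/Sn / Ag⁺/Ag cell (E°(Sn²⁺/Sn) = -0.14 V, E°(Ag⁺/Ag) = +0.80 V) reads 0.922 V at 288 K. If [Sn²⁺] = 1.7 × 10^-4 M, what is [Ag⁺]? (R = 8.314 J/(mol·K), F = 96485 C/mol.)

0.0063 M

From the Nernst equation, ln Q = nF(E° − E)/RT = 2×96485×(0.94 − 0.922)/(8.314×288) = 1.451, so Q = 4.27.
With Q = [Sn²⁺]/[Ag⁺]^2 and the known concentrations, [Ag⁺]^2 in the denominator gives [Ag⁺] = 0.0063 M.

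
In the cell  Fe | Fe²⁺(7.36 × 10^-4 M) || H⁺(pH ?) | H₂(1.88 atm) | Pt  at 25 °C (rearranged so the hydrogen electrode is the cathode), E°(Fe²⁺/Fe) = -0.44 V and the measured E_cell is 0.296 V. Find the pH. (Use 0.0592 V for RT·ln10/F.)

pH = 3.86

E°_cell = 0.44 V and n = 2.
log Q = n(E° − E)/0.0592 = 2×(0.44 − 0.296)/0.0592 = 4.865.
With Q = [Fe²⁺]·P(H₂) / [H⁺]^2, solving for [H⁺] gives log[H⁺] = -3.862, so pH = 3.86.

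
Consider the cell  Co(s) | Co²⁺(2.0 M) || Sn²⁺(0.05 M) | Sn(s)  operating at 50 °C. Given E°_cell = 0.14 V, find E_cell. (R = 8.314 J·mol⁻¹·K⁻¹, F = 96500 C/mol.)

0.089 V

Balancing electrons gives n = 2; the reaction quotient is Q = [Co²⁺]/[Sn²⁺] = 40.0.
E = E° − (RT/nF) ln Q = 0.14 − (8.314×323)/(2×96500) × (3.689) = 0.140 − 0.051 = 0.089 V.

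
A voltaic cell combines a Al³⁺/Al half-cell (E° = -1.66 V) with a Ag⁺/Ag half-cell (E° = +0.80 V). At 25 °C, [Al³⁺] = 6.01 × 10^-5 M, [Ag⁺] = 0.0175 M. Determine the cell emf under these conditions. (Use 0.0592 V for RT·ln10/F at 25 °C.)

The Ag⁺/Ag couple has the higher reduction potential and acts as the cathode, so E°_cell = +0.80 − (-1.66) = 2.46 V.
Balancing electrons gives n = 3; the reaction quotient is Q = [Al³⁺]/[Ag⁺]^3 = 11.2.
At 25 °C, E = E° − (0.0592/n) log Q = 2.46 − (0.0592/3)(1.050) = 2.460 − 0.021 = 2.439 V.

2.44 V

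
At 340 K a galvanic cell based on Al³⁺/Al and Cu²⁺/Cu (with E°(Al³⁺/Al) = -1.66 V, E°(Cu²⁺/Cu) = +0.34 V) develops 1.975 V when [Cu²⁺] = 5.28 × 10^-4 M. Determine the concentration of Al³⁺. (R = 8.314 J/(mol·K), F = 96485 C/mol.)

1.6 × 10^-4 M

From the Nernst equation, ln Q = nF(E° − E)/RT = 6×96485×(2.00 − 1.975)/(8.314×340) = 5.120, so Q = 167.
With Q = [Al³⁺]^2/[Cu²⁺]^3 and the known concentrations, [Al³⁺]^2 in the numerator gives [Al³⁺] = 1.6 × 10^-4 M.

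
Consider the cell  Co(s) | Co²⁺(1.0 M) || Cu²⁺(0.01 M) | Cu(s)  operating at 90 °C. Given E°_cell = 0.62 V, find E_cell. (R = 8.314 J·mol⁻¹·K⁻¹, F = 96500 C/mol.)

Balancing electrons gives n = 2; the reaction quotient is Q = [Co²⁺]/[Cu²⁺] = 100.
E = E° − (RT/nF) ln Q = 0.62 − (8.314×363)/(2×96500) × (4.605) = 0.620 − 0.072 = 0.548 V.

0.548 V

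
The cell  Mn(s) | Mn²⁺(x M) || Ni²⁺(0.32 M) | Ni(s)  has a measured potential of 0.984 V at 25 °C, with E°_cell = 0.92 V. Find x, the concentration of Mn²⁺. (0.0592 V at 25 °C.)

0.0022 M

From the Nernst equation, log Q = n(E° − E)/0.0592 = 2(0.92 − 0.984)/0.0592 = -2.162, so Q = 0.00688.
With Q = [Mn²⁺]/[Ni²⁺] and the known concentrations, [Mn²⁺] in the numerator gives [Mn²⁺] = 0.0022 M.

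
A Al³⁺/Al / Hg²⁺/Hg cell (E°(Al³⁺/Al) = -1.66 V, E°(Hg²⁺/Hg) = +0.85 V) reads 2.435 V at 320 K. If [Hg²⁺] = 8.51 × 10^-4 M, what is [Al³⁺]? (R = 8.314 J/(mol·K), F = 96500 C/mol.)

0.087 M

From the Nernst equation, ln Q = nF(E° − E)/RT = 6×96500×(2.51 − 2.435)/(8.314×320) = 16.322, so Q = 1.23 × 10^7.
With Q = [Al³⁺]^2/[Hg²⁺]^3 and the known concentrations, [Al³⁺]^2 in the numerator gives [Al³⁺] = 0.087 M.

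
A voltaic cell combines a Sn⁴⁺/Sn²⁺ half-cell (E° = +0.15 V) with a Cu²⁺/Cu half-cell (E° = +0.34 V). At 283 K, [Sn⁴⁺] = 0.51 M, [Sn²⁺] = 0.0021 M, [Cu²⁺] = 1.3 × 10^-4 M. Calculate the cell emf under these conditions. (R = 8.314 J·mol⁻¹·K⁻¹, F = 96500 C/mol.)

0.014 V

The Cu²⁺/Cu couple has the higher reduction potential and acts as the cathode, so E°_cell = +0.34 − (+0.15) = 0.19 V.
Balancing electrons gives n = 2; the reaction quotient is Q = [Sn⁴⁺]/([Sn²⁺]·[Cu²⁺]) = 1.87 × 10^6.
E = E° − (RT/nF) ln Q = 0.19 − (8.314×283)/(2×96500) × (14.440) = 0.190 − 0.176 = 0.014 V.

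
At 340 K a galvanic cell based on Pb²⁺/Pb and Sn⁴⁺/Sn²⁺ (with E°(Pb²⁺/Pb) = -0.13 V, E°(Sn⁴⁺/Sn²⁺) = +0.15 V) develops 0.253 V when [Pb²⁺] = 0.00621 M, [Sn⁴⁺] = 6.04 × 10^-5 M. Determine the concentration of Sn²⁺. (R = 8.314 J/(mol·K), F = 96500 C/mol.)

From the Nernst equation, ln Q = nF(E° − E)/RT = 2×96500×(0.28 − 0.253)/(8.314×340) = 1.843, so Q = 6.32.
With Q = [Pb²⁺]·[Sn²⁺]/[Sn⁴⁺] and the known concentrations, [Sn²⁺] in the numerator gives [Sn²⁺] = 0.061 M.

0.061 M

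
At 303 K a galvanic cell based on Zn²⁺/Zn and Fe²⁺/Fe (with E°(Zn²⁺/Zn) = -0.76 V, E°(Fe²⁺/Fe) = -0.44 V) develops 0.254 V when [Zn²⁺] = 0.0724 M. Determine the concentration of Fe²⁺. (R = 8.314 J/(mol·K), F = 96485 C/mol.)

4.6 × 10^-4 M

From the Nernst equation, ln Q = nF(E° − E)/RT = 2×96485×(0.32 − 0.254)/(8.314×303) = 5.056, so Q = 157.
With Q = [Zn²⁺]/[Fe²⁺] and the known concentrations, [Fe²⁺] in the denominator gives [Fe²⁺] = 4.6 × 10^-4 M.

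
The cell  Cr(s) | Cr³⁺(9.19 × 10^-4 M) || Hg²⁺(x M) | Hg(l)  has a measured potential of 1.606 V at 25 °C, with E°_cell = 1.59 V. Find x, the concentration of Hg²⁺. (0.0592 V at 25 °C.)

From the Nernst equation, log Q = n(E° − E)/0.0592 = 6(1.59 − 1.606)/0.0592 = -1.622, so Q = 0.0239.
With Q = [Cr³⁺]^2/[Hg²⁺]^3 and the known concentrations, [Hg²⁺]^3 in the denominator gives [Hg²⁺] = 0.033 M.

0.033 M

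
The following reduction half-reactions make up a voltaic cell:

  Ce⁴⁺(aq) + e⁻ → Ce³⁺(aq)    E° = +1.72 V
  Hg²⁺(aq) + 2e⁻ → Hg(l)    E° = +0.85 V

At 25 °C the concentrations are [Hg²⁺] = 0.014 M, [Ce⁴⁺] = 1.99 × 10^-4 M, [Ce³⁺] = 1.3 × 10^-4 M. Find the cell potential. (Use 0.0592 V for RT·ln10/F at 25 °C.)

The Ce⁴⁺/Ce³⁺ couple has the higher reduction potential and acts as the cathode, so E°_cell = +1.72 − (+0.85) = 0.87 V.
Balancing electrons gives n = 2; the reaction quotient is Q = [Hg²⁺]·[Ce³⁺]^2/[Ce⁴⁺]^2 = 0.00597.
At 25 °C, E = E° − (0.0592/n) log Q = 0.87 − (0.0592/2)(-2.224) = 0.870 + 0.066 = 0.936 V.

0.936 V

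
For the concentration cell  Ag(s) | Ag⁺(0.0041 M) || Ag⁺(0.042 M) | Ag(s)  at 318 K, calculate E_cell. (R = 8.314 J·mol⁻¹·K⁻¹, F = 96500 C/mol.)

Both half-cells are Ag⁺/Ag, so E°_cell = 0. The concentrated side is the cathode; the cell reaction moves Ag⁺ from high to low concentration with n = 1.
Q = [Ag⁺]_dilute/[Ag⁺]_conc = 0.0041/0.042 = 0.0976.
E = 0 − (RT/nF) ln Q = −((8.314×318)/(1×96500))(-2.327) = 0.0638 V.

0.064 V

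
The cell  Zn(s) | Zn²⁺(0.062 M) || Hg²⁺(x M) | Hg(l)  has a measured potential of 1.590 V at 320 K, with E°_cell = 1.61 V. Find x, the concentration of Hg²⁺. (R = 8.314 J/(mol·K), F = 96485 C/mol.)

From the Nernst equation, ln Q = nF(E° − E)/RT = 2×96485×(1.61 − 1.590)/(8.314×320) = 1.451, so Q = 4.27.
With Q = [Zn²⁺]/[Hg²⁺] and the known concentrations, [Hg²⁺] in the denominator gives [Hg²⁺] = 0.015 M.

0.015 M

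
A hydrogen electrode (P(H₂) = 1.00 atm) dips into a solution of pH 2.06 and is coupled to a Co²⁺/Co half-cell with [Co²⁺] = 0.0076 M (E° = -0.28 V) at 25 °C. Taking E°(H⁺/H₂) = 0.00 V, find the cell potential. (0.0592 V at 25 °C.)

The hydrogen couple is the cathode, so E°_cell = 0.28 V; n = 2.
[H⁺] = 10^(−2.06) = 0.0087 M, and Q = [Co²⁺]·P(H₂) / [H⁺]^2 = 100.
E = E° − (0.0592/2) log Q = 0.28 − (0.0592/2)(2.001) = 0.221 V.

0.22 V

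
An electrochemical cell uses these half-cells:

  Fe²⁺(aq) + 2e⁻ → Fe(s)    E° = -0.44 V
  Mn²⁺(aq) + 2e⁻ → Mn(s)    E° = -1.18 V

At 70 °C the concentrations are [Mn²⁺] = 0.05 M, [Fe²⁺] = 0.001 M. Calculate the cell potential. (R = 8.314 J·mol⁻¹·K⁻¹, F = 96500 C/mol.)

0.682 V

The Fe²⁺/Fe couple has the higher reduction potential and acts as the cathode, so E°_cell = -0.44 − (-1.18) = 0.74 V.
Balancing electrons gives n = 2; the reaction quotient is Q = [Mn²⁺]/[Fe²⁺] = 50.0.
E = E° − (RT/nF) ln Q = 0.74 − (8.314×343)/(2×96500) × (3.912) = 0.740 − 0.058 = 0.682 V.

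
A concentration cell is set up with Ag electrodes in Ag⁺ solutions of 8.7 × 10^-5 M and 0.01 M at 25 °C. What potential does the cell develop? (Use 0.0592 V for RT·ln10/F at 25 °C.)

0.12 V

Both half-cells are Ag⁺/Ag, so E°_cell = 0. The concentrated side is the cathode; the cell reaction moves Ag⁺ from high to low concentration with n = 1.
Q = [Ag⁺]_dilute/[Ag⁺]_conc = 8.7 × 10^-5/0.01 = 0.00870.
E = 0 − (0.0592/1) log Q = −(0.0592/1)(-2.060) = 0.1220 V.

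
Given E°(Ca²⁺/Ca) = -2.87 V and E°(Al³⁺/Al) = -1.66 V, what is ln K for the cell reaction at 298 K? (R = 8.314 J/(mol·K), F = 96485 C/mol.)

ln K = 282.7

E°_cell = -1.66 − (-2.87) = 1.21 V, with n = 6 electrons transferred.
At equilibrium E = 0, so the Nernst equation gives ln K = nFE°/RT = (6)(96485)(1.21)/((8.314)(298)) = 282.73.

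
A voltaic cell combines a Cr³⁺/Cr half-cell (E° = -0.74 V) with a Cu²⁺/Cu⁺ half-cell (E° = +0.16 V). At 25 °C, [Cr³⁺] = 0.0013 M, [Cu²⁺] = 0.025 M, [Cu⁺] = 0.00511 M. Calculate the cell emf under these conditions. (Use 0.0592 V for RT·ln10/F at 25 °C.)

0.998 V

The Cu²⁺/Cu⁺ couple has the higher reduction potential and acts as the cathode, so E°_cell = +0.16 − (-0.74) = 0.90 V.
Balancing electrons gives n = 3; the reaction quotient is Q = [Cr³⁺]·[Cu⁺]^3/[Cu²⁺]^3 = 1.11 × 10^-5.
At 25 °C, E = E° − (0.0592/n) log Q = 0.90 − (0.0592/3)(-4.955) = 0.900 + 0.098 = 0.998 V.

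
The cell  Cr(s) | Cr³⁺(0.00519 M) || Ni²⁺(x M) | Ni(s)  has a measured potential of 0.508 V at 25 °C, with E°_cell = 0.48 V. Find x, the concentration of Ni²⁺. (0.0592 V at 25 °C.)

0.26 M

From the Nernst equation, log Q = n(E° − E)/0.0592 = 6(0.48 − 0.508)/0.0592 = -2.838, so Q = 0.00145.
With Q = [Cr³⁺]^2/[Ni²⁺]^3 and the known concentrations, [Ni²⁺]^3 in the denominator gives [Ni²⁺] = 0.26 M.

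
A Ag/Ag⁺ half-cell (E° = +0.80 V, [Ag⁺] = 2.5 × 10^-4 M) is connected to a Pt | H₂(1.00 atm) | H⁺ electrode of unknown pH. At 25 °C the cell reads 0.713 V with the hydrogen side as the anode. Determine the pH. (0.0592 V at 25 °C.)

pH = 2.13

E°_cell = 0.80 V and n = 2.
log Q = n(E° − E)/0.0592 = 2×(0.80 − 0.713)/0.0592 = 2.939.
With Q = [H⁺]^2 / ([Ag⁺]^2·P(H₂)), solving for [H⁺] gives log[H⁺] = -2.132, so pH = 2.13.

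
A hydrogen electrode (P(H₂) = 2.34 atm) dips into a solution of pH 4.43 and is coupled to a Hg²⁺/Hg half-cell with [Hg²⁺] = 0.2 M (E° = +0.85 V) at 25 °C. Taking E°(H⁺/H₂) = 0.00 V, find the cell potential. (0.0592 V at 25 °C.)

The Hg²⁺/Hg couple is the cathode, so E°_cell = 0.85 V; n = 2.
[H⁺] = 10^(−4.43) = 3.7 × 10^-5 M, and Q = [H⁺]^2 / ([Hg²⁺]·P(H₂)) = 2.95 × 10^-9.
E = E° − (0.0592/2) log Q = 0.85 − (0.0592/2)(-8.530) = 1.102 V.

1.10 V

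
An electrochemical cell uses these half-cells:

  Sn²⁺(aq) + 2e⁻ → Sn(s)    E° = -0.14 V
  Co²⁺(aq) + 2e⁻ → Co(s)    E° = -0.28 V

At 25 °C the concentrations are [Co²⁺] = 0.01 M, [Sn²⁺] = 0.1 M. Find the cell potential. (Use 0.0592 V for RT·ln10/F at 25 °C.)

The Sn²⁺/Sn couple has the higher reduction potential and acts as the cathode, so E°_cell = -0.14 − (-0.28) = 0.14 V.
Balancing electrons gives n = 2; the reaction quotient is Q = [Co²⁺]/[Sn²⁺] = 0.100.
At 25 °C, E = E° − (0.0592/n) log Q = 0.14 − (0.0592/2)(-1.000) = 0.140 + 0.030 = 0.170 V.

0.170 V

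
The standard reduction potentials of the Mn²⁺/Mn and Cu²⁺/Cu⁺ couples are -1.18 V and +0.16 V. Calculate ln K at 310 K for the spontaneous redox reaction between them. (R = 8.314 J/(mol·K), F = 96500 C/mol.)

ln K = 100.3

E°_cell = +0.16 − (-1.18) = 1.34 V, with n = 2 electrons transferred.
At equilibrium E = 0, so the Nernst equation gives ln K = nFE°/RT = (2)(96500)(1.34)/((8.314)(310)) = 100.34.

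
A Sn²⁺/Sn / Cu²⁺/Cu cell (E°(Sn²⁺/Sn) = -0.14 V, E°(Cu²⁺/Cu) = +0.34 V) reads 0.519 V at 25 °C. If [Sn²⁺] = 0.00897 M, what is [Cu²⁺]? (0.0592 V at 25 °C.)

From the Nernst equation, log Q = n(E° − E)/0.0592 = 2(0.48 − 0.519)/0.0592 = -1.318, so Q = 0.0481.
With Q = [Sn²⁺]/[Cu²⁺] and the known concentrations, [Cu²⁺] in the denominator gives [Cu²⁺] = 0.19 M.

0.19 M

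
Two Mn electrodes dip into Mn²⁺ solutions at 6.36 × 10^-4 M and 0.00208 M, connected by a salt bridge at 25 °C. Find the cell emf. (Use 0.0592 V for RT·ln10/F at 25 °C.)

0.015 V

Both half-cells are Mn²⁺/Mn, so E°_cell = 0. The concentrated side is the cathode; the cell reaction moves Mn²⁺ from high to low concentration with n = 2.
Q = [Mn²⁺]_dilute/[Mn²⁺]_conc = 6.36 × 10^-4/0.00208 = 0.306.
E = 0 − (0.0592/2) log Q = −(0.0592/2)(-0.515) = 0.0152 V.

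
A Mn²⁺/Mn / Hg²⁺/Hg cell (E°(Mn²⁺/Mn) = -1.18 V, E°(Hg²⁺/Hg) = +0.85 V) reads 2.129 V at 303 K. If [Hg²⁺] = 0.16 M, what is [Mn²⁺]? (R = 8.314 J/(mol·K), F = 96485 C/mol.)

8.1 × 10^-5 M

From the Nernst equation, ln Q = nF(E° − E)/RT = 2×96485×(2.03 − 2.129)/(8.314×303) = -7.584, so Q = 5.09 × 10^-4.
With Q = [Mn²⁺]/[Hg²⁺] and the known concentrations, [Mn²⁺] in the numerator gives [Mn²⁺] = 8.1 × 10^-5 M.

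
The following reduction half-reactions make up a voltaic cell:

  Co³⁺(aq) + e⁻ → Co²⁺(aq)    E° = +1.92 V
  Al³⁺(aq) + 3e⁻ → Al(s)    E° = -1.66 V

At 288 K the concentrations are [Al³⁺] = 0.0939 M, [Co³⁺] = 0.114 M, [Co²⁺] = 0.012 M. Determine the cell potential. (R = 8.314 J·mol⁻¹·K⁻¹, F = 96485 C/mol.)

The Co³⁺/Co²⁺ couple has the higher reduction potential and acts as the cathode, so E°_cell = +1.92 − (-1.66) = 3.58 V.
Balancing electrons gives n = 3; the reaction quotient is Q = [Al³⁺]·[Co²⁺]^3/[Co³⁺]^3 = 1.1 × 10^-4.
E = E° − (RT/nF) ln Q = 3.58 − (8.314×288)/(3×96485) × (-9.119) = 3.580 + 0.075 = 3.655 V.

3.66 V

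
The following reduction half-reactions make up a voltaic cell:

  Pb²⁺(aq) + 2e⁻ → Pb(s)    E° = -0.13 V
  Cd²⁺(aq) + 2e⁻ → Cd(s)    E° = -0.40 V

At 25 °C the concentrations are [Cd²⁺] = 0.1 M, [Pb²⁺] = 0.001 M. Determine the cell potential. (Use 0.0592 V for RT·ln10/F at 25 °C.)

0.211 V

The Pb²⁺/Pb couple has the higher reduction potential and acts as the cathode, so E°_cell = -0.13 − (-0.40) = 0.27 V.
Balancing electrons gives n = 2; the reaction quotient is Q = [Cd²⁺]/[Pb²⁺] = 100.
At 25 °C, E = E° − (0.0592/n) log Q = 0.27 − (0.0592/2)(2.000) = 0.270 − 0.059 = 0.211 V.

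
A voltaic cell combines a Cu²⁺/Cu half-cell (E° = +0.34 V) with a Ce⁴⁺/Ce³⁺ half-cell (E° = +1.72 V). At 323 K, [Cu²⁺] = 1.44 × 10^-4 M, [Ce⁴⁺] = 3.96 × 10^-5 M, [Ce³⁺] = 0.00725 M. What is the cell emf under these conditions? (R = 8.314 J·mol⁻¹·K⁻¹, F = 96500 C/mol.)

1.36 V

The Ce⁴⁺/Ce³⁺ couple has the higher reduction potential and acts as the cathode, so E°_cell = +1.72 − (+0.34) = 1.38 V.
Balancing electrons gives n = 2; the reaction quotient is Q = [Cu²⁺]·[Ce³⁺]^2/[Ce⁴⁺]^2 = 4.83.
E = E° − (RT/nF) ln Q = 1.38 − (8.314×323)/(2×96500) × (1.574) = 1.380 − 0.022 = 1.358 V.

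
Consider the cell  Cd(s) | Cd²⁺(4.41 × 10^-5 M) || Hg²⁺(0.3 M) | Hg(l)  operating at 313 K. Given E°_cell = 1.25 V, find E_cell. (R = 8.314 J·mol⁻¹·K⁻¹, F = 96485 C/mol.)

1.37 V

Balancing electrons gives n = 2; the reaction quotient is Q = [Cd²⁺]/[Hg²⁺] = 1.47 × 10^-4.
E = E° − (RT/nF) ln Q = 1.25 − (8.314×313)/(2×96485) × (-8.825) = 1.250 + 0.119 = 1.369 V.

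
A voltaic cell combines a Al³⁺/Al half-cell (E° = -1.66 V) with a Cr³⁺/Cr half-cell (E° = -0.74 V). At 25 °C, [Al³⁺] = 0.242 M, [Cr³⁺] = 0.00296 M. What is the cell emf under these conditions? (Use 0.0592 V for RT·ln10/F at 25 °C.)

0.882 V

The Cr³⁺/Cr couple has the higher reduction potential and acts as the cathode, so E°_cell = -0.74 − (-1.66) = 0.92 V.
Balancing electrons gives n = 3; the reaction quotient is Q = [Al³⁺]/[Cr³⁺] = 81.8.
At 25 °C, E = E° − (0.0592/n) log Q = 0.92 − (0.0592/3)(1.913) = 0.920 − 0.038 = 0.882 V.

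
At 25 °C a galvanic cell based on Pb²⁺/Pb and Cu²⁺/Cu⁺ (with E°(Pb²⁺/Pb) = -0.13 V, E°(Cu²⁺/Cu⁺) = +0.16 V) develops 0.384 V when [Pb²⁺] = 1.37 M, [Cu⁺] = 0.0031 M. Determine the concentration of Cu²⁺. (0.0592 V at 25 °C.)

0.14 M

From the Nernst equation, log Q = n(E° − E)/0.0592 = 2(0.29 − 0.384)/0.0592 = -3.176, so Q = 6.67 × 10^-4.
With Q = [Pb²⁺]·[Cu⁺]^2/[Cu²⁺]^2 and the known concentrations, [Cu²⁺]^2 in the denominator gives [Cu²⁺] = 0.14 M.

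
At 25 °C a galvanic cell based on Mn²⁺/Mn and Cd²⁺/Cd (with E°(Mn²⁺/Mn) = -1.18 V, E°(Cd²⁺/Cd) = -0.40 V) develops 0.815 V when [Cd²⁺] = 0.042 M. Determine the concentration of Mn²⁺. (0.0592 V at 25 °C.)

0.0028 M

From the Nernst equation, log Q = n(E° − E)/0.0592 = 2(0.78 − 0.815)/0.0592 = -1.182, so Q = 0.0657.
With Q = [Mn²⁺]/[Cd²⁺] and the known concentrations, [Mn²⁺] in the numerator gives [Mn²⁺] = 0.0028 M.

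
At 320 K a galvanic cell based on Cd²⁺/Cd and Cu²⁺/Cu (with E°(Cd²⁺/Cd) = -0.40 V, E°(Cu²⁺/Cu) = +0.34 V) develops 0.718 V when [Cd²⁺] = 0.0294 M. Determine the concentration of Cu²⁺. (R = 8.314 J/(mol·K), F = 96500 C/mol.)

From the Nernst equation, ln Q = nF(E° − E)/RT = 2×96500×(0.74 − 0.718)/(8.314×320) = 1.596, so Q = 4.93.
With Q = [Cd²⁺]/[Cu²⁺] and the known concentrations, [Cu²⁺] in the denominator gives [Cu²⁺] = 0.006 M.

0.006 M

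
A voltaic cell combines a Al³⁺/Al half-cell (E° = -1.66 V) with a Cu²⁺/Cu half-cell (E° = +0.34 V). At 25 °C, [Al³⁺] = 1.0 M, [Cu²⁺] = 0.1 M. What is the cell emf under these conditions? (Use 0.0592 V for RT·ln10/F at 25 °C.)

The Cu²⁺/Cu couple has the higher reduction potential and acts as the cathode, so E°_cell = +0.34 − (-1.66) = 2.00 V.
Balancing electrons gives n = 6; the reaction quotient is Q = [Al³⁺]^2/[Cu²⁺]^3 = 1000.
At 25 °C, E = E° − (0.0592/n) log Q = 2.00 − (0.0592/6)(3.000) = 2.000 − 0.030 = 1.970 V.

1.97 V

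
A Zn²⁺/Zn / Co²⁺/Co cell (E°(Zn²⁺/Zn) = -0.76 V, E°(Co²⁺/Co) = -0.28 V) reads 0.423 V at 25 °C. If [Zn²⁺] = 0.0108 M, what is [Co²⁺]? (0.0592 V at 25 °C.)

1.3 × 10^-4 M

From the Nernst equation, log Q = n(E° − E)/0.0592 = 2(0.48 − 0.423)/0.0592 = 1.926, so Q = 84.3.
With Q = [Zn²⁺]/[Co²⁺] and the known concentrations, [Co²⁺] in the denominator gives [Co²⁺] = 1.3 × 10^-4 M.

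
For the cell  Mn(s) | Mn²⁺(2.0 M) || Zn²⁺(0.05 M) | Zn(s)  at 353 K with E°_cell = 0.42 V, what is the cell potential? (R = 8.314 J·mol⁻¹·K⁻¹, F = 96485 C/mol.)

Balancing electrons gives n = 2; the reaction quotient is Q = [Mn²⁺]/[Zn²⁺] = 40.0.
E = E° − (RT/nF) ln Q = 0.42 − (8.314×353)/(2×96485) × (3.689) = 0.420 − 0.056 = 0.364 V.

0.364 V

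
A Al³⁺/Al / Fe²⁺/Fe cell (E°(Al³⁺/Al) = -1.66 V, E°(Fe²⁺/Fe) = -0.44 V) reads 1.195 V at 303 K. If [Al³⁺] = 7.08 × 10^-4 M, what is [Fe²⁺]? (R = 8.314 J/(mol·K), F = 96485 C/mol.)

0.0012 M

From the Nernst equation, ln Q = nF(E° − E)/RT = 6×96485×(1.22 − 1.195)/(8.314×303) = 5.745, so Q = 313.
With Q = [Al³⁺]^2/[Fe²⁺]^3 and the known concentrations, [Fe²⁺]^3 in the denominator gives [Fe²⁺] = 0.0012 M.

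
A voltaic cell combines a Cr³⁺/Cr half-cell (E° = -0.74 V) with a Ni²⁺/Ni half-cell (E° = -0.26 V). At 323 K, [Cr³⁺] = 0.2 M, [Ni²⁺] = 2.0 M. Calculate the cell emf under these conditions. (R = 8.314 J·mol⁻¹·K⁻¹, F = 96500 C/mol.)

0.505 V

The Ni²⁺/Ni couple has the higher reduction potential and acts as the cathode, so E°_cell = -0.26 − (-0.74) = 0.48 V.
Balancing electrons gives n = 6; the reaction quotient is Q = [Cr³⁺]^2/[Ni²⁺]^3 = 0.00500.
E = E° − (RT/nF) ln Q = 0.48 − (8.314×323)/(6×96500) × (-5.298) = 0.480 + 0.025 = 0.505 V.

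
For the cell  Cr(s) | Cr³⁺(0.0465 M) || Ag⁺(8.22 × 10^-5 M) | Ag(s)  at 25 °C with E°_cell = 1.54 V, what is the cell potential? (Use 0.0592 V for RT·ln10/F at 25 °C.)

Balancing electrons gives n = 3; the reaction quotient is Q = [Cr³⁺]/[Ag⁺]^3 = 8.37 × 10^10.
At 25 °C, E = E° − (0.0592/n) log Q = 1.54 − (0.0592/3)(10.923) = 1.540 − 0.216 = 1.324 V.

1.32 V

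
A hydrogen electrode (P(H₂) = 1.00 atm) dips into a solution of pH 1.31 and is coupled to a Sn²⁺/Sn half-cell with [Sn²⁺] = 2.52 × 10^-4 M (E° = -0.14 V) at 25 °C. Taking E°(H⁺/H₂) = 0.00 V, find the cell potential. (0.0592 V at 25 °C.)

The hydrogen couple is the cathode, so E°_cell = 0.14 V; n = 2.
[H⁺] = 10^(−1.31) = 0.049 M, and Q = [Sn²⁺]·P(H₂) / [H⁺]^2 = 0.105.
E = E° − (0.0592/2) log Q = 0.14 − (0.0592/2)(-0.979) = 0.169 V.

0.17 V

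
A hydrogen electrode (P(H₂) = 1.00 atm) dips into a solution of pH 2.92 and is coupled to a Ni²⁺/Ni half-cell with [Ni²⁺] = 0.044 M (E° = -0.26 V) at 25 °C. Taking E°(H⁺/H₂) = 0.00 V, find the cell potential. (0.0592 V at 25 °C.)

The hydrogen couple is the cathode, so E°_cell = 0.26 V; n = 2.
[H⁺] = 10^(−2.92) = 0.0012 M, and Q = [Ni²⁺]·P(H₂) / [H⁺]^2 = 3.04 × 10^4.
E = E° − (0.0592/2) log Q = 0.26 − (0.0592/2)(4.483) = 0.127 V.

0.13 V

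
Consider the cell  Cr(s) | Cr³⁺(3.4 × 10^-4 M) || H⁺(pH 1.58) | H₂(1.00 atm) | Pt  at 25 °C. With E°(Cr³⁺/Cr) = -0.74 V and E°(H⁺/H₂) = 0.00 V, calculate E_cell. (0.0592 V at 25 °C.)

0.71 V

The hydrogen couple is the cathode, so E°_cell = 0.74 V; n = 6.
[H⁺] = 10^(−1.58) = 0.026 M, and Q = [Cr³⁺]^2·P(H₂)^3 / [H⁺]^6 = 349.
E = E° − (0.0592/6) log Q = 0.74 − (0.0592/6)(2.543) = 0.715 V.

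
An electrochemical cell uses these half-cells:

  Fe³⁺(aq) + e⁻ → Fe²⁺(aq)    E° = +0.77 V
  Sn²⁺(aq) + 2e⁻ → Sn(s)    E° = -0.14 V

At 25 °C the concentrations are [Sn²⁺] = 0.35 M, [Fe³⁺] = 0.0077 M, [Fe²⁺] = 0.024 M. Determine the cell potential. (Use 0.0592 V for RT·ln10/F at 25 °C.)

The Fe³⁺/Fe²⁺ couple has the higher reduction potential and acts as the cathode, so E°_cell = +0.77 − (-0.14) = 0.91 V.
Balancing electrons gives n = 2; the reaction quotient is Q = [Sn²⁺]·[Fe²⁺]^2/[Fe³⁺]^2 = 3.40.
At 25 °C, E = E° − (0.0592/n) log Q = 0.91 − (0.0592/2)(0.532) = 0.910 − 0.016 = 0.894 V.

0.894 V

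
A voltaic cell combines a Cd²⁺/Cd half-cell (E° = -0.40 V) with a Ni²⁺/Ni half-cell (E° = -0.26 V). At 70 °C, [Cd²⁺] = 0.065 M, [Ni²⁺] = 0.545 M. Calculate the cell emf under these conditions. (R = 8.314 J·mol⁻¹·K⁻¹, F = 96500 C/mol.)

0.171 V

The Ni²⁺/Ni couple has the higher reduction potential and acts as the cathode, so E°_cell = -0.26 − (-0.40) = 0.14 V.
Balancing electrons gives n = 2; the reaction quotient is Q = [Cd²⁺]/[Ni²⁺] = 0.119.
E = E° − (RT/nF) ln Q = 0.14 − (8.314×343)/(2×96500) × (-2.126) = 0.140 + 0.031 = 0.171 V.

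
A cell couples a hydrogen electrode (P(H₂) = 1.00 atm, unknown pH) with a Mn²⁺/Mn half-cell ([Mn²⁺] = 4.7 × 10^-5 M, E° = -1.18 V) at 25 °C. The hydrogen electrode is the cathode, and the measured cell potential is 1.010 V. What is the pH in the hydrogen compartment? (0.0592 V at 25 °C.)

E°_cell = 1.18 V and n = 2.
log Q = n(E° − E)/0.0592 = 2×(1.18 − 1.010)/0.0592 = 5.743.
With Q = [Mn²⁺]·P(H₂) / [H⁺]^2, solving for [H⁺] gives log[H⁺] = -5.036, so pH = 5.04.

pH = 5.04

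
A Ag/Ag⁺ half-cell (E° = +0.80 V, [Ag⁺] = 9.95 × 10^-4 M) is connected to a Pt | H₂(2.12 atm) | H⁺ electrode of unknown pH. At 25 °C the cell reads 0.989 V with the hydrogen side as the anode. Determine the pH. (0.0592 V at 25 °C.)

pH = 6.03

E°_cell = 0.80 V and n = 2.
log Q = n(E° − E)/0.0592 = 2×(0.80 − 0.989)/0.0592 = -6.385.
With Q = [H⁺]^2 / ([Ag⁺]^2·P(H₂)), solving for [H⁺] gives log[H⁺] = -6.032, so pH = 6.03.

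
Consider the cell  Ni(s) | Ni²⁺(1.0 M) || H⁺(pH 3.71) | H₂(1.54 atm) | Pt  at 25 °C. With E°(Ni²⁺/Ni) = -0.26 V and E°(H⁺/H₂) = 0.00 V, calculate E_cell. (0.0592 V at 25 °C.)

The hydrogen couple is the cathode, so E°_cell = 0.26 V; n = 2.
[H⁺] = 10^(−3.71) = 1.9 × 10^-4 M, and Q = [Ni²⁺]·P(H₂) / [H⁺]^2 = 4.05 × 10^7.
E = E° − (0.0592/2) log Q = 0.26 − (0.0592/2)(7.608) = 0.035 V.

0.035 V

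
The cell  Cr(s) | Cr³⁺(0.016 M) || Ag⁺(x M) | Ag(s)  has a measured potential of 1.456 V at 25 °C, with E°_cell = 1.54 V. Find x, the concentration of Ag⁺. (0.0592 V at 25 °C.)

From the Nernst equation, log Q = n(E° − E)/0.0592 = 3(1.54 − 1.456)/0.0592 = 4.257, so Q = 1.81 × 10^4.
With Q = [Cr³⁺]/[Ag⁺]^3 and the known concentrations, [Ag⁺]^3 in the denominator gives [Ag⁺] = 0.0096 M.

0.0096 M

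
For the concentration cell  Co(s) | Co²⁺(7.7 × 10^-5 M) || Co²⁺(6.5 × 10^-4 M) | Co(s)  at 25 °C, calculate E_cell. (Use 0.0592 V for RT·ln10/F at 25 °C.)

0.027 V

Both half-cells are Co²⁺/Co, so E°_cell = 0. The concentrated side is the cathode; the cell reaction moves Co²⁺ from high to low concentration with n = 2.
Q = [Co²⁺]_dilute/[Co²⁺]_conc = 7.7 × 10^-5/6.5 × 10^-4 = 0.118.
E = 0 − (0.0592/2) log Q = −(0.0592/2)(-0.926) = 0.0274 V.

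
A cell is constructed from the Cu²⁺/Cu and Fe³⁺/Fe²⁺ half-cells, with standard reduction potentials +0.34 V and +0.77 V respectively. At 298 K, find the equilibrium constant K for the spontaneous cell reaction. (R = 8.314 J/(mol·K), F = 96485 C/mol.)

E°_cell = +0.77 − (+0.34) = 0.43 V, with n = 2 electrons transferred.
At equilibrium E = 0, so the Nernst equation gives ln K = nFE°/RT = (2)(96485)(0.43)/((8.314)(298)) = 33.49.
K = e^33.49 = 3.5 × 10^14.

3.5 × 10^14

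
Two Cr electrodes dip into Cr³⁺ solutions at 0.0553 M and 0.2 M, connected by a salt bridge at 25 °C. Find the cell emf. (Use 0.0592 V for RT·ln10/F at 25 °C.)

Both half-cells are Cr³⁺/Cr, so E°_cell = 0. The concentrated side is the cathode; the cell reaction moves Cr³⁺ from high to low concentration with n = 3.
Q = [Cr³⁺]_dilute/[Cr³⁺]_conc = 0.0553/0.2 = 0.276.
E = 0 − (0.0592/3) log Q = −(0.0592/3)(-0.558) = 0.0110 V.

0.011 V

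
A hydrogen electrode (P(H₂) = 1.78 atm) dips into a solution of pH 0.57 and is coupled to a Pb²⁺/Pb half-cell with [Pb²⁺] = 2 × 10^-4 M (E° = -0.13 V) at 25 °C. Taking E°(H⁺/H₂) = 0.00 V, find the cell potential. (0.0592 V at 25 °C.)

0.20 V

The hydrogen couple is the cathode, so E°_cell = 0.13 V; n = 2.
[H⁺] = 10^(−0.57) = 0.27 M, and Q = [Pb²⁺]·P(H₂) / [H⁺]^2 = 0.00491.
E = E° − (0.0592/2) log Q = 0.13 − (0.0592/2)(-2.309) = 0.198 V.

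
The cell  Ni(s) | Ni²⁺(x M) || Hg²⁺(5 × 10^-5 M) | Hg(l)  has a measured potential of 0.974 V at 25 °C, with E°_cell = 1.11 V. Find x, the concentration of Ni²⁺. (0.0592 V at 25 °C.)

From the Nernst equation, log Q = n(E° − E)/0.0592 = 2(1.11 − 0.974)/0.0592 = 4.595, so Q = 3.93 × 10^4.
With Q = [Ni²⁺]/[Hg²⁺] and the known concentrations, [Ni²⁺] in the numerator gives [Ni²⁺] = 2.0 M.

2.0 M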